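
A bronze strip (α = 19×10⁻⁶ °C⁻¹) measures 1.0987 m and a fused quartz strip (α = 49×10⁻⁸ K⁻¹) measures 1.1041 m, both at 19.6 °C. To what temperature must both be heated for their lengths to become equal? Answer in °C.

T = 285.2 °C

Equal length when α₁L₁ΔT − α₂L₂ΔT = L₂ − L₁ = 5.40×10⁻³ m
α₁L₁ = 2.08753×10⁻⁵, α₂L₂ = 5.41009×10⁻⁷ → Δ(αL) = 2.0334291×10⁻⁵ m/K
ΔT = 5.40×10⁻³ / 2.0334291×10⁻⁵ = 265.561 K, so T = 19.6 + 265.561 = 285.161 °C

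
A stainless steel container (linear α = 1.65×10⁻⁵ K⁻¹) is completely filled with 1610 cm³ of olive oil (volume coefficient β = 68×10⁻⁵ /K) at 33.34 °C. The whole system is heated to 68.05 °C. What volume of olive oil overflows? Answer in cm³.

35.2 cm³

The container also expands: β_container ≈ 3α = 4.95×10⁻⁵ /K
Net overflow = V₀(β_liq − 3α_cont)ΔT
β − 3α = 6.80×10⁻⁴ − 4.95×10⁻⁵ = 6.305×10⁻⁴ /K; ΔT = 34.71 K
ΔV = 1610 × 6.305×10⁻⁴ × 34.71 = 35.2 cm³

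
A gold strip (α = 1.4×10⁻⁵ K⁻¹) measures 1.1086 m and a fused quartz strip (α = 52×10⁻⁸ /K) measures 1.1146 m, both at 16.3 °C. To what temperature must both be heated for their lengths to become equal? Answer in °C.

T = 417.9 °C

Equal length when α₁L₁ΔT − α₂L₂ΔT = L₂ − L₁ = 6.00×10⁻³ m
α₁L₁ = 1.55204×10⁻⁵, α₂L₂ = 5.79592×10⁻⁷ → Δ(αL) = 1.4940808×10⁻⁵ m/K
ΔT = 6.00×10⁻³ / 1.4940808×10⁻⁵ = 401.585 K, so T = 16.3 + 401.585 = 417.885 °C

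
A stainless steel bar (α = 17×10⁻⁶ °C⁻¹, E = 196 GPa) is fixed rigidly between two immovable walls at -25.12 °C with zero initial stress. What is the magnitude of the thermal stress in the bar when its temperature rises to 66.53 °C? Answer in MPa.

Fully constrained: the free strain ε = αΔT is blocked, so σ = Eε = EαΔT.
|ΔT| = 91.65 K
σ = 196×10⁹ × 17×10⁻⁶ × 91.65 = 3.05×10⁸ Pa

σ = 305 MPa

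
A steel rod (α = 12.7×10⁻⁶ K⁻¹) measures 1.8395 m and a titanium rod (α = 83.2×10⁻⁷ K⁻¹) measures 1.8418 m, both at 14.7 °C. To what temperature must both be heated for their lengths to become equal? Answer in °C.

T = 300.8 °C

L₁(1 + α₁ΔT) = L₂(1 + α₂ΔT) ⇒ ΔT = (L₂ − L₁)/(α₁L₁ − α₂L₂)
L₂ − L₁ = 1.8418 − 1.8395 = 2.30×10⁻³ m
α₁L₁ − α₂L₂ = 12.7×10⁻⁶×1.8395 − 83.2×10⁻⁷×1.8418 = 8.037874×10⁻⁶ m/K
ΔT = 2.30×10⁻³ / 8.037874×10⁻⁶ = 286.145 K
T = 14.7 + 286.145 = 300.845 °C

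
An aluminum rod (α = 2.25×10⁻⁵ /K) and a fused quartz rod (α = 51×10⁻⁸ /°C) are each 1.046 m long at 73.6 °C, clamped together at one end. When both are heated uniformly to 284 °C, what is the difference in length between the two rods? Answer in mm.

4.84 mm

ΔT = 210.4 K
aluminum: ΔL = 2.25×10⁻⁵ × 1.046 m × 210.4 = 4.9518×10⁻³ m = 4.9518 mm
fused quartz: ΔL = 51×10⁻⁸ × 1.046 m × 210.4 = 1.1224×10⁻⁴ m = 0.11224 mm
difference = 4.9518 − 0.11224 = 4.83956 mm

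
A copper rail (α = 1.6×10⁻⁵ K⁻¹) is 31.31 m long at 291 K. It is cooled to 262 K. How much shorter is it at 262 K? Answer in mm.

ΔL = 14.5 mm

|ΔT| = |262 − 291| = 29 K
ΔL = αL₀ΔT = (1.6×10⁻⁵)(31.31)(29) = 1.45×10⁻² m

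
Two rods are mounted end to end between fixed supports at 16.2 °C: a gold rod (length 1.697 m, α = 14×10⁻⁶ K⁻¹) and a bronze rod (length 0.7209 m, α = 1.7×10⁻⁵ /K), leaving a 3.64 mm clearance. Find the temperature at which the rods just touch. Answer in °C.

T = 117 °C

Gap closes when ΔL₁ + ΔL₂ = 3.64 mm = 3.64×10⁻³ m
(α₁L₁ + α₂L₂)ΔT = g
α₁L₁ + α₂L₂ = 14×10⁻⁶×1.697 + 1.7×10⁻⁵×0.7209 = 3.60133×10⁻⁵ m/K
ΔT = 3.64×10⁻³ / 3.60133×10⁻⁵ = 101.07 K
T = 16.2 + 101.07 = 117.27 °C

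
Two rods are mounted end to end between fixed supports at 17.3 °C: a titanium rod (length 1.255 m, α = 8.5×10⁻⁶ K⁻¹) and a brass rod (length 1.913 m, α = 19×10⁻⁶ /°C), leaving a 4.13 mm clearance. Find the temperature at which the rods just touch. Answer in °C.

α₁L₁ = 1.06675×10⁻⁵ m/K, α₂L₂ = 3.6347×10⁻⁵ m/K → total 4.70145×10⁻⁵ m/K
ΔT = g/(α₁L₁+α₂L₂) = 4.13×10⁻³ / 4.70145×10⁻⁵ = 87.85 K
T = 17.3 + 87.85 = 105.15 °C

T = 105 °C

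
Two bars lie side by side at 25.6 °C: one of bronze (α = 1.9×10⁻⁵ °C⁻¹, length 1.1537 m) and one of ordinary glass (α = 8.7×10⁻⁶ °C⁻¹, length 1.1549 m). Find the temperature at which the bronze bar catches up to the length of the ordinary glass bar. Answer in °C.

T = 126.7 °C

L₁(1 + α₁ΔT) = L₂(1 + α₂ΔT) ⇒ ΔT = (L₂ − L₁)/(α₁L₁ − α₂L₂)
L₂ − L₁ = 1.1549 − 1.1537 = 1.20×10⁻³ m
α₁L₁ − α₂L₂ = 1.9×10⁻⁵×1.1537 − 8.7×10⁻⁶×1.1549 = 1.187267×10⁻⁵ m/K
ΔT = 1.20×10⁻³ / 1.187267×10⁻⁵ = 101.072 K
T = 25.6 + 101.072 = 126.672 °C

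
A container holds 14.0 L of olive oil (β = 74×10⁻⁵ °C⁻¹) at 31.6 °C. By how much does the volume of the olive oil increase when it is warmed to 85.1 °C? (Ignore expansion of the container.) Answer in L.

|ΔT| = |85.1 − 31.6| = 53.5 K
ΔV = βV₀ΔT = (74×10⁻⁵)(14.0)(53.5) = 0.554 L

ΔV = 0.554 L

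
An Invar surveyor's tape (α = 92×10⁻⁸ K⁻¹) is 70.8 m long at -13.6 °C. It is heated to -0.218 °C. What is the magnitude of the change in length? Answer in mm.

ΔL = 0.872 mm

|ΔT| = |-0.218 − (-13.6)| = 13.382 K
ΔL = αL₀ΔT = (92×10⁻⁸)(70.8)(13.382) = 8.72×10⁻⁴ m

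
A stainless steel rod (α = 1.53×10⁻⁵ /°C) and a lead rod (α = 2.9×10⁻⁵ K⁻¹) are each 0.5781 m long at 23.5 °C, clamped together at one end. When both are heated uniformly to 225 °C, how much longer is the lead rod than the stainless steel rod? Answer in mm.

ΔT = 201.5 K
stainless steel: ΔL = 1.53×10⁻⁵ × 0.5781 m × 201.5 = 1.7823×10⁻³ m = 1.7823 mm
lead: ΔL = 2.9×10⁻⁵ × 0.5781 m × 201.5 = 3.3781×10⁻³ m = 3.3781 mm
difference = 3.3781 − 1.7823 = 1.5958 mm

1.60 mm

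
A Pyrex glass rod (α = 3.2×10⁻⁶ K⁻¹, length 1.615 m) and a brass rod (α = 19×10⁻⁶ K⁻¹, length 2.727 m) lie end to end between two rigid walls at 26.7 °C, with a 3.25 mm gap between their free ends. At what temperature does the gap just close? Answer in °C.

α₁L₁ = 5.168×10⁻⁶ m/K, α₂L₂ = 5.1813×10⁻⁵ m/K → total 5.6981×10⁻⁵ m/K
ΔT = g/(α₁L₁+α₂L₂) = 3.25×10⁻³ / 5.6981×10⁻⁵ = 57.037 K
T = 26.7 + 57.037 = 83.737 °C

T = 83.7 °C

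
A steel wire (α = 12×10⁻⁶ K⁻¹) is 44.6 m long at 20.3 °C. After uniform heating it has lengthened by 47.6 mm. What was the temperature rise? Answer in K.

ΔL = αL₀ΔT ⇒ ΔT = ΔL / (αL₀)
ΔT = 47.6×10⁻³ m / (12×10⁻⁶ × 44.6 m) = 88.939 K

ΔT = 88.9 K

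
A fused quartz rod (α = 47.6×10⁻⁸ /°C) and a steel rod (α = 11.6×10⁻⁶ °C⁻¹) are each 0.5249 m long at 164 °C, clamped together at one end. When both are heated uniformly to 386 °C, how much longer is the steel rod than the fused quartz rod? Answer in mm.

1.30 mm

ΔT = 222 K
fused quartz: ΔL = 47.6×10⁻⁸ × 0.5249 m × 222 = 5.5467×10⁻⁵ m = 0.055467 mm
steel: ΔL = 11.6×10⁻⁶ × 0.5249 m × 222 = 1.3517×10⁻³ m = 1.3517 mm
difference = 1.3517 − 0.055467 = 1.296233 mm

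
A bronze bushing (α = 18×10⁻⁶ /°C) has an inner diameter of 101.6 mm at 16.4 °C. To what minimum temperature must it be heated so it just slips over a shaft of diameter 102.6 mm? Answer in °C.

T = 563 °C

Required Δd = 102.6 − 101.6 = 1.0 mm
Δd = αd₀ΔT ⇒ ΔT = Δd/(αd₀) = 1.0 / (18×10⁻⁶ × 101.6) = 546.81 K
T_min = 16.4 + 546.81 = 563.21 °C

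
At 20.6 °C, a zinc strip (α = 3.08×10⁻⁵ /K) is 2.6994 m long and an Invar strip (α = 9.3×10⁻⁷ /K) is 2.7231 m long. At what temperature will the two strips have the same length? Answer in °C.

T = 314.6 °C

Equal length when α₁L₁ΔT − α₂L₂ΔT = L₂ − L₁ = 2.37×10⁻² m
α₁L₁ = 8.314152×10⁻⁵, α₂L₂ = 2.532483×10⁻⁶ → Δ(αL) = 8.0609037×10⁻⁵ m/K
ΔT = 2.37×10⁻² / 8.0609037×10⁻⁵ = 294.012 K, so T = 20.6 + 294.012 = 314.612 °C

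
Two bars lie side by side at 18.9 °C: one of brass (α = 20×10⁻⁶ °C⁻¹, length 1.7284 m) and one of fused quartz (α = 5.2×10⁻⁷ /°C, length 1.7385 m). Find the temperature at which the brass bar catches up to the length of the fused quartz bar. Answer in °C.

T = 318.9 °C

L₁(1 + α₁ΔT) = L₂(1 + α₂ΔT) ⇒ ΔT = (L₂ − L₁)/(α₁L₁ − α₂L₂)
L₂ − L₁ = 1.7385 − 1.7284 = 1.01×10⁻² m
α₁L₁ − α₂L₂ = 20×10⁻⁶×1.7284 − 5.2×10⁻⁷×1.7385 = 3.366398×10⁻⁵ m/K
ΔT = 1.01×10⁻² / 3.366398×10⁻⁵ = 300.024 K
T = 18.9 + 300.024 = 318.924 °C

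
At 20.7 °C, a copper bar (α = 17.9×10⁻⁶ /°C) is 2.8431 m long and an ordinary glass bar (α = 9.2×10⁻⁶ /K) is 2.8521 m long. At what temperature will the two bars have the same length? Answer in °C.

L₁(1 + α₁ΔT) = L₂(1 + α₂ΔT) ⇒ ΔT = (L₂ − L₁)/(α₁L₁ − α₂L₂)
L₂ − L₁ = 2.8521 − 2.8431 = 9.00×10⁻³ m
α₁L₁ − α₂L₂ = 17.9×10⁻⁶×2.8431 − 9.2×10⁻⁶×2.8521 = 2.465217×10⁻⁵ m/K
ΔT = 9.00×10⁻³ / 2.465217×10⁻⁵ = 365.079 K
T = 20.7 + 365.079 = 385.779 °C

T = 385.8 °C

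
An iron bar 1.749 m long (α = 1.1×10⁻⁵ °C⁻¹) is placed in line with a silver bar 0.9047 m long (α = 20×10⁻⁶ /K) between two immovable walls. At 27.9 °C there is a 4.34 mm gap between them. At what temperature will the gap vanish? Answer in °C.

T = 144 °C

Gap closes when ΔL₁ + ΔL₂ = 4.34 mm = 4.34×10⁻³ m
(α₁L₁ + α₂L₂)ΔT = g
α₁L₁ + α₂L₂ = 1.1×10⁻⁵×1.749 + 20×10⁻⁶×0.9047 = 3.7333×10⁻⁵ m/K
ΔT = 4.34×10⁻³ / 3.7333×10⁻⁵ = 116.25 K
T = 27.9 + 116.25 = 144.15 °C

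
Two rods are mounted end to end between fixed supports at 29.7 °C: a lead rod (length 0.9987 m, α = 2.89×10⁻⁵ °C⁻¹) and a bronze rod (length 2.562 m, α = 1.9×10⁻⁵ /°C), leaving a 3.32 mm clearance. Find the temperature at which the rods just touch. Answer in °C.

α₁L₁ = 2.886243×10⁻⁵ m/K, α₂L₂ = 4.8678×10⁻⁵ m/K → total 7.754043×10⁻⁵ m/K
ΔT = g/(α₁L₁+α₂L₂) = 3.32×10⁻³ / 7.754043×10⁻⁵ = 42.816 K
T = 29.7 + 42.816 = 72.516 °C

T = 72.5 °C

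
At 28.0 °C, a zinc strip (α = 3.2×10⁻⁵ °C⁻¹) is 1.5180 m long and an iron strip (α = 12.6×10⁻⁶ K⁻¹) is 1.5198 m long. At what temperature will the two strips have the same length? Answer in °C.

L₁(1 + α₁ΔT) = L₂(1 + α₂ΔT) ⇒ ΔT = (L₂ − L₁)/(α₁L₁ − α₂L₂)
L₂ − L₁ = 1.5198 − 1.5180 = 1.80×10⁻³ m
α₁L₁ − α₂L₂ = 3.2×10⁻⁵×1.5180 − 12.6×10⁻⁶×1.5198 = 2.942652×10⁻⁵ m/K
ΔT = 1.80×10⁻³ / 2.942652×10⁻⁵ = 61.1693 K
T = 28.0 + 61.1693 = 89.1693 °C

T = 89.17 °C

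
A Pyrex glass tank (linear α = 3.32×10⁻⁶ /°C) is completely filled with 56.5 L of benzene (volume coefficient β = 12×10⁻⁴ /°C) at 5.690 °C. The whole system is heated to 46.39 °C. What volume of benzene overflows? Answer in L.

The tank also expands: β_container ≈ 3α = 9.96×10⁻⁶ /K
Net overflow = V₀(β_liq − 3α_cont)ΔT
β − 3α = 1.20×10⁻³ − 9.96×10⁻⁶ = 1.19004×10⁻³ /K; ΔT = 40.700 K
ΔV = 56.5 × 1.19004×10⁻³ × 40.700 = 2.74 L

2.74 L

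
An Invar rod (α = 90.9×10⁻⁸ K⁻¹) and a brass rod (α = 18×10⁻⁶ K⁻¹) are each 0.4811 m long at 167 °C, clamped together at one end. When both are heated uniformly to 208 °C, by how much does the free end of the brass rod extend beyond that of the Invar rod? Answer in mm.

ΔT = 41 K
Invar: ΔL = 90.9×10⁻⁸ × 0.4811 m × 41 = 1.7930×10⁻⁵ m = 0.017930 mm
brass: ΔL = 18×10⁻⁶ × 0.4811 m × 41 = 3.5505×10⁻⁴ m = 0.35505 mm
difference = 0.35505 − 0.017930 = 0.33712 mm

0.337 mm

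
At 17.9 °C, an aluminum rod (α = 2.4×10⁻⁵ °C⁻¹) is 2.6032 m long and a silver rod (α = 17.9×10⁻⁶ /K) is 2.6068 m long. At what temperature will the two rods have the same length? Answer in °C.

Equal length when α₁L₁ΔT − α₂L₂ΔT = L₂ − L₁ = 3.60×10⁻³ m
α₁L₁ = 6.24768×10⁻⁵, α₂L₂ = 4.666172×10⁻⁵ → Δ(αL) = 1.581508×10⁻⁵ m/K
ΔT = 3.60×10⁻³ / 1.581508×10⁻⁵ = 227.631 K, so T = 17.9 + 227.631 = 245.531 °C

T = 245.5 °C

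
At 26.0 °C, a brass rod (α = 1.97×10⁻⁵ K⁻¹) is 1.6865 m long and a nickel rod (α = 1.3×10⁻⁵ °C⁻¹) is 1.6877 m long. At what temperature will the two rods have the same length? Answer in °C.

Equal length when α₁L₁ΔT − α₂L₂ΔT = L₂ − L₁ = 1.20×10⁻³ m
α₁L₁ = 3.322405×10⁻⁵, α₂L₂ = 2.19401×10⁻⁵ → Δ(αL) = 1.128395×10⁻⁵ m/K
ΔT = 1.20×10⁻³ / 1.128395×10⁻⁵ = 106.346 K, so T = 26.0 + 106.346 = 132.346 °C

T = 132.3 °C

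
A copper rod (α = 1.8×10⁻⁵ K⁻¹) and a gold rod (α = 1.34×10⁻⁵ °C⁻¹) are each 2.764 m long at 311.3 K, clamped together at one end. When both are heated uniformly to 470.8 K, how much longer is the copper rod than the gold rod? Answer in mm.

ΔT = 159.5 K
copper: ΔL = 1.8×10⁻⁵ × 2.764 m × 159.5 = 7.9354×10⁻³ m = 7.9354 mm
gold: ΔL = 1.34×10⁻⁵ × 2.764 m × 159.5 = 5.9075×10⁻³ m = 5.9075 mm
difference = 7.9354 − 5.9075 = 2.0279 mm

2.03 mm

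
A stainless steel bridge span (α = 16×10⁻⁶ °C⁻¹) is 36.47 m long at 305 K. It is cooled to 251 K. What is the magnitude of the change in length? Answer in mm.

|ΔT| = |251 − 305| = 54 K
ΔL = αL₀ΔT = (16×10⁻⁶)(36.47)(54) = 3.15×10⁻² m

ΔL = 31.5 mm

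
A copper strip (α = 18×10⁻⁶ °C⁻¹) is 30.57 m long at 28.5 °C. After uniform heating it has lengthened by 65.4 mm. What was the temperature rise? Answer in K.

ΔL = αL₀ΔT ⇒ ΔT = ΔL / (αL₀)
ΔT = 65.4×10⁻³ m / (18×10⁻⁶ × 30.57 m) = 118.85 K

ΔT = 119 K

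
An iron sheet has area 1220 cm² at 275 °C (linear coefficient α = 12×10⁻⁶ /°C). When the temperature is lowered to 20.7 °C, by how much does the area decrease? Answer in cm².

ΔA = 7.45 cm²

Area coefficient ≈ 2α; |ΔT| = 254.3 K
ΔA = 2αA₀ΔT = 2(12×10⁻⁶)(1220)(254.3) = 7.45 cm²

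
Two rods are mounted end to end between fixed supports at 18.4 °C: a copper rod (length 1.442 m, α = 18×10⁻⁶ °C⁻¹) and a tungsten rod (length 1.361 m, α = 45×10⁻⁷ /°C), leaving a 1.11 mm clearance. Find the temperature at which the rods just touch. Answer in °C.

α₁L₁ = 2.5956×10⁻⁵ m/K, α₂L₂ = 6.1245×10⁻⁶ m/K → total 3.20805×10⁻⁵ m/K
ΔT = g/(α₁L₁+α₂L₂) = 1.11×10⁻³ / 3.20805×10⁻⁵ = 34.600 K
T = 18.4 + 34.600 = 53.000 °C

T = 53.0 °C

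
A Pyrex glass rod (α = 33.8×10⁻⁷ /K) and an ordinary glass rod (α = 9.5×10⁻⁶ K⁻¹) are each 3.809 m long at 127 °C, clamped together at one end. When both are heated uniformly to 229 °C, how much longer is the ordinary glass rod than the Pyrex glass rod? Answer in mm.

2.38 mm

ΔT = 102 K
Pyrex glass: ΔL = 33.8×10⁻⁷ × 3.809 m × 102 = 1.3132×10⁻³ m = 1.3132 mm
ordinary glass: ΔL = 9.5×10⁻⁶ × 3.809 m × 102 = 3.6909×10⁻³ m = 3.6909 mm
difference = 3.6909 − 1.3132 = 2.3777 mm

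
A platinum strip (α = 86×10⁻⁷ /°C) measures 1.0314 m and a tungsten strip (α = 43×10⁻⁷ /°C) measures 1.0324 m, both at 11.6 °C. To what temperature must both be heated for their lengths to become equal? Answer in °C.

L₁(1 + α₁ΔT) = L₂(1 + α₂ΔT) ⇒ ΔT = (L₂ − L₁)/(α₁L₁ − α₂L₂)
L₂ − L₁ = 1.0324 − 1.0314 = 1.00×10⁻³ m
α₁L₁ − α₂L₂ = 86×10⁻⁷×1.0314 − 43×10⁻⁷×1.0324 = 4.43072×10⁻⁶ m/K
ΔT = 1.00×10⁻³ / 4.43072×10⁻⁶ = 225.697 K
T = 11.6 + 225.697 = 237.297 °C

T = 237.3 °C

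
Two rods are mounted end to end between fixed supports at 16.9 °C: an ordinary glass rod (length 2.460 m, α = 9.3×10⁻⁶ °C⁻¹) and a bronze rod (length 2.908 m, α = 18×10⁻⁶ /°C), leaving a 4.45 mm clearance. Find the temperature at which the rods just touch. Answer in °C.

T = 76.1 °C

Gap closes when ΔL₁ + ΔL₂ = 4.45 mm = 4.45×10⁻³ m
(α₁L₁ + α₂L₂)ΔT = g
α₁L₁ + α₂L₂ = 9.3×10⁻⁶×2.460 + 18×10⁻⁶×2.908 = 7.5222×10⁻⁵ m/K
ΔT = 4.45×10⁻³ / 7.5222×10⁻⁵ = 59.158 K
T = 16.9 + 59.158 = 76.058 °C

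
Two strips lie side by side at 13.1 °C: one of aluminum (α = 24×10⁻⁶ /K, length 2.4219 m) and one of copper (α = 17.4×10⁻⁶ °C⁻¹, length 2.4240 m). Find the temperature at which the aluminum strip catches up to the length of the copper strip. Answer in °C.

T = 144.8 °C

L₁(1 + α₁ΔT) = L₂(1 + α₂ΔT) ⇒ ΔT = (L₂ − L₁)/(α₁L₁ − α₂L₂)
L₂ − L₁ = 2.4240 − 2.4219 = 2.10×10⁻³ m
α₁L₁ − α₂L₂ = 24×10⁻⁶×2.4219 − 17.4×10⁻⁶×2.4240 = 1.5948×10⁻⁵ m/K
ΔT = 2.10×10⁻³ / 1.5948×10⁻⁵ = 131.678 K
T = 13.1 + 131.678 = 144.778 °C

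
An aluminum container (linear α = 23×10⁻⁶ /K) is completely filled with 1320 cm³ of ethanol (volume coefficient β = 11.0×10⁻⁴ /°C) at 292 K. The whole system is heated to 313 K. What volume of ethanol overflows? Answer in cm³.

The container also expands: β_container ≈ 3α = 6.9×10⁻⁵ /K
Net overflow = V₀(β_liq − 3α_cont)ΔT
β − 3α = 1.10×10⁻³ − 6.9×10⁻⁵ = 1.031×10⁻³ /K; ΔT = 21 K
ΔV = 1320 × 1.031×10⁻³ × 21 = 28.6 cm³

28.6 cm³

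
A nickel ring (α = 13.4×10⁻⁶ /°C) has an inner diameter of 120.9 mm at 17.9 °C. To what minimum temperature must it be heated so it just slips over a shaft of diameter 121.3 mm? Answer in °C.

T = 265 °C

Required Δd = 121.3 − 120.9 = 0.4 mm
Δd = αd₀ΔT ⇒ ΔT = Δd/(αd₀) = 0.4 / (13.4×10⁻⁶ × 120.9) = 246.90 K
T_min = 17.9 + 246.90 = 264.80 °C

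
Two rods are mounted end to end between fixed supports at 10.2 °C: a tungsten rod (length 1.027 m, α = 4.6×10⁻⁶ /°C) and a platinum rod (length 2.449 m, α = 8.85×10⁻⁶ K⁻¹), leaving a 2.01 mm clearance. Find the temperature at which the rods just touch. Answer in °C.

T = 86.3 °C

α₁L₁ = 4.7242×10⁻⁶ m/K, α₂L₂ = 2.167365×10⁻⁵ m/K → total 2.639785×10⁻⁵ m/K
ΔT = g/(α₁L₁+α₂L₂) = 2.01×10⁻³ / 2.639785×10⁻⁵ = 76.143 K
T = 10.2 + 76.143 = 86.343 °C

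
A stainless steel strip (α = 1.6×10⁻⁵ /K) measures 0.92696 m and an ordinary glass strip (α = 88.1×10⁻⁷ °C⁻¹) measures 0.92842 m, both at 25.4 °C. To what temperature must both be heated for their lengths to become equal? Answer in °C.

T = 244.9 °C

L₁(1 + α₁ΔT) = L₂(1 + α₂ΔT) ⇒ ΔT = (L₂ − L₁)/(α₁L₁ − α₂L₂)
L₂ − L₁ = 0.92842 − 0.92696 = 1.46×10⁻³ m
α₁L₁ − α₂L₂ = 1.6×10⁻⁵×0.92696 − 88.1×10⁻⁷×0.92842 = 6.6519798×10⁻⁶ m/K
ΔT = 1.46×10⁻³ / 6.6519798×10⁻⁶ = 219.484 K
T = 25.4 + 219.484 = 244.884 °C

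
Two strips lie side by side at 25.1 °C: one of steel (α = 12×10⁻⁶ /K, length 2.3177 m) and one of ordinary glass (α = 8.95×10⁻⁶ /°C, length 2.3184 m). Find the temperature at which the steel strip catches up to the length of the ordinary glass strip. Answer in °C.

L₁(1 + α₁ΔT) = L₂(1 + α₂ΔT) ⇒ ΔT = (L₂ − L₁)/(α₁L₁ − α₂L₂)
L₂ − L₁ = 2.3184 − 2.3177 = 7.00×10⁻⁴ m
α₁L₁ − α₂L₂ = 12×10⁻⁶×2.3177 − 8.95×10⁻⁶×2.3184 = 7.06272×10⁻⁶ m/K
ΔT = 7.00×10⁻⁴ / 7.06272×10⁻⁶ = 99.112 K
T = 25.1 + 99.112 = 124.212 °C

T = 124.2 °C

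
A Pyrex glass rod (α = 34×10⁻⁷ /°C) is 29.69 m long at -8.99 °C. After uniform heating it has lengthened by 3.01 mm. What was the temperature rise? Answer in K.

ΔL = αL₀ΔT ⇒ ΔT = ΔL / (αL₀)
ΔT = 3.01×10⁻³ m / (34×10⁻⁷ × 29.69 m) = 29.818 K

ΔT = 29.8 K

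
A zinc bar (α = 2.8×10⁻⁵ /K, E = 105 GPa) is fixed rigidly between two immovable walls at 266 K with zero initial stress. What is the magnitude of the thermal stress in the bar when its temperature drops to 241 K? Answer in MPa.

σ = 73.5 MPa

Fully constrained: the free strain ε = αΔT is blocked, so σ = Eε = EαΔT.
|ΔT| = 25 K
σ = 105×10⁹ × 2.8×10⁻⁵ × 25 = 7.35×10⁷ Pa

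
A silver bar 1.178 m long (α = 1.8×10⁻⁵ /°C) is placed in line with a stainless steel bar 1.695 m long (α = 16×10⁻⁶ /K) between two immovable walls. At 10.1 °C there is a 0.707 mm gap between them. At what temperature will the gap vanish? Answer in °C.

T = 24.7 °C

α₁L₁ = 2.1204×10⁻⁵ m/K, α₂L₂ = 2.712×10⁻⁵ m/K → total 4.8324×10⁻⁵ m/K
ΔT = g/(α₁L₁+α₂L₂) = 7.07×10⁻⁴ / 4.8324×10⁻⁵ = 14.630 K
T = 10.1 + 14.630 = 24.730 °C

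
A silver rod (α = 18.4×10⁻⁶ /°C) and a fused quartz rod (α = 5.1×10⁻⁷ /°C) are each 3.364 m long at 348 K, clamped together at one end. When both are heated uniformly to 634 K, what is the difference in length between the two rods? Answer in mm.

17.2 mm

ΔT = 286 K
silver: ΔL = 18.4×10⁻⁶ × 3.364 m × 286 = 1.7703×10⁻² m = 17.703 mm
fused quartz: ΔL = 5.1×10⁻⁷ × 3.364 m × 286 = 4.9067×10⁻⁴ m = 0.49067 mm
difference = 17.703 − 0.49067 = 17.21233 mm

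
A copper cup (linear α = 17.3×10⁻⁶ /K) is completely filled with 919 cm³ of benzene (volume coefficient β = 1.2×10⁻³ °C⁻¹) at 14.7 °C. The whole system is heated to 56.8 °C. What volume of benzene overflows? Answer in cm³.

44.4 cm³

The cup also expands: β_container ≈ 3α = 5.19×10⁻⁵ /K
Net overflow = V₀(β_liq − 3α_cont)ΔT
β − 3α = 1.20×10⁻³ − 5.19×10⁻⁵ = 1.1481×10⁻³ /K; ΔT = 42.1 K
ΔV = 919 × 1.1481×10⁻³ × 42.1 = 44.4 cm³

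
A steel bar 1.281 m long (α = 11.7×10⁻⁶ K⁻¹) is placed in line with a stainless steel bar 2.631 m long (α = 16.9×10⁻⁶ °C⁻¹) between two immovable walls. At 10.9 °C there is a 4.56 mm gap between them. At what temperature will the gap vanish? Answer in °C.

T = 87.6 °C

α₁L₁ = 1.49877×10⁻⁵ m/K, α₂L₂ = 4.44639×10⁻⁵ m/K → total 5.94516×10⁻⁵ m/K
ΔT = g/(α₁L₁+α₂L₂) = 4.56×10⁻³ / 5.94516×10⁻⁵ = 76.701 K
T = 10.9 + 76.701 = 87.601 °C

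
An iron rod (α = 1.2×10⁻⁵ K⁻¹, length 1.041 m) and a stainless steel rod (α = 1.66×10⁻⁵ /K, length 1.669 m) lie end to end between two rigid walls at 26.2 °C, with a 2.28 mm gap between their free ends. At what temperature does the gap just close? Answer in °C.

α₁L₁ = 1.2492×10⁻⁵ m/K, α₂L₂ = 2.77054×10⁻⁵ m/K → total 4.01974×10⁻⁵ m/K
ΔT = g/(α₁L₁+α₂L₂) = 2.28×10⁻³ / 4.01974×10⁻⁵ = 56.720 K
T = 26.2 + 56.720 = 82.920 °C

T = 82.9 °C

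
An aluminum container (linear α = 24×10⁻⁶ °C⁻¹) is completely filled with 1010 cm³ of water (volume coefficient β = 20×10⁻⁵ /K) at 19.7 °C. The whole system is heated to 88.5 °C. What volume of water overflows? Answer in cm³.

8.89 cm³

The container also expands: β_container ≈ 3α = 7.2×10⁻⁵ /K
Net overflow = V₀(β_liq − 3α_cont)ΔT
β − 3α = 2.00×10⁻⁴ − 7.2×10⁻⁵ = 1.28×10⁻⁴ /K; ΔT = 68.8 K
ΔV = 1010 × 1.28×10⁻⁴ × 68.8 = 8.89 cm³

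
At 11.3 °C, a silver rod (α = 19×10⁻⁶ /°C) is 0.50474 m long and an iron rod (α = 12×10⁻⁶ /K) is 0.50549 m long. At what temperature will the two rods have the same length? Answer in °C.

Equal length when α₁L₁ΔT − α₂L₂ΔT = L₂ − L₁ = 7.50×10⁻⁴ m
α₁L₁ = 9.59006×10⁻⁶, α₂L₂ = 6.06588×10⁻⁶ → Δ(αL) = 3.52418×10⁻⁶ m/K
ΔT = 7.50×10⁻⁴ / 3.52418×10⁻⁶ = 212.815 K, so T = 11.3 + 212.815 = 224.115 °C

T = 224.1 °C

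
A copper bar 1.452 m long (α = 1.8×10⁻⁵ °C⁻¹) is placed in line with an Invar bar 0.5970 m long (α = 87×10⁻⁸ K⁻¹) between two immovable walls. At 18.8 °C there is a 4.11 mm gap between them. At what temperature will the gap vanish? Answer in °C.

T = 173 °C

Gap closes when ΔL₁ + ΔL₂ = 4.11 mm = 4.11×10⁻³ m
(α₁L₁ + α₂L₂)ΔT = g
α₁L₁ + α₂L₂ = 1.8×10⁻⁵×1.452 + 87×10⁻⁸×0.5970 = 2.665539×10⁻⁵ m/K
ΔT = 4.11×10⁻³ / 2.665539×10⁻⁵ = 154.19 K
T = 18.8 + 154.19 = 172.99 °C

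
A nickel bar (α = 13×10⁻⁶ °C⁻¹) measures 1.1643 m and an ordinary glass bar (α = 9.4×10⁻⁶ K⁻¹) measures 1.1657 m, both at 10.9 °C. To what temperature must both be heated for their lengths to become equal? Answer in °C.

T = 346.0 °C

L₁(1 + α₁ΔT) = L₂(1 + α₂ΔT) ⇒ ΔT = (L₂ − L₁)/(α₁L₁ − α₂L₂)
L₂ − L₁ = 1.1657 − 1.1643 = 1.40×10⁻³ m
α₁L₁ − α₂L₂ = 13×10⁻⁶×1.1643 − 9.4×10⁻⁶×1.1657 = 4.17832×10⁻⁶ m/K
ΔT = 1.40×10⁻³ / 4.17832×10⁻⁶ = 335.063 K
T = 10.9 + 335.063 = 345.963 °C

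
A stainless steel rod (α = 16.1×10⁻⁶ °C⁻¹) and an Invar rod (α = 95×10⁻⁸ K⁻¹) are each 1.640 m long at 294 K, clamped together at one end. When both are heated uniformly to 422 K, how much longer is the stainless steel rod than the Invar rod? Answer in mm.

ΔT = 128 K
stainless steel: ΔL = 16.1×10⁻⁶ × 1.640 m × 128 = 3.3797×10⁻³ m = 3.3797 mm
Invar: ΔL = 95×10⁻⁸ × 1.640 m × 128 = 1.9942×10⁻⁴ m = 0.19942 mm
difference = 3.3797 − 0.19942 = 3.18028 mm

3.18 mm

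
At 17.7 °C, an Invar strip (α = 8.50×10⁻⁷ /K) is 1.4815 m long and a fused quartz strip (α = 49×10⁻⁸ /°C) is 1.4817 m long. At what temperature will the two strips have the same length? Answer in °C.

T = 392.8 °C

Equal length when α₁L₁ΔT − α₂L₂ΔT = L₂ − L₁ = 2.00×10⁻⁴ m
α₁L₁ = 1.259275×10⁻⁶, α₂L₂ = 7.26033×10⁻⁷ → Δ(αL) = 5.33242×10⁻⁷ m/K
ΔT = 2.00×10⁻⁴ / 5.33242×10⁻⁷ = 375.064 K, so T = 17.7 + 375.064 = 392.764 °C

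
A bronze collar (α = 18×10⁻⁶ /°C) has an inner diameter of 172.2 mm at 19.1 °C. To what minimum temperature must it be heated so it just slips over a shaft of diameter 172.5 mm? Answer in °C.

Required Δd = 172.5 − 172.2 = 0.3 mm
Δd = αd₀ΔT ⇒ ΔT = Δd/(αd₀) = 0.3 / (18×10⁻⁶ × 172.2) = 96.79 K
T_min = 19.1 + 96.79 = 115.89 °C

T = 116 °C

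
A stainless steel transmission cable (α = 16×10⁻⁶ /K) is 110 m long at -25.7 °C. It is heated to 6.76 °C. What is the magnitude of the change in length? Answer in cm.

|ΔT| = |6.76 − (-25.7)| = 32.46 K
ΔL = αL₀ΔT = (16×10⁻⁶)(110)(32.46) = 5.71×10⁻² m

ΔL = 5.71 cm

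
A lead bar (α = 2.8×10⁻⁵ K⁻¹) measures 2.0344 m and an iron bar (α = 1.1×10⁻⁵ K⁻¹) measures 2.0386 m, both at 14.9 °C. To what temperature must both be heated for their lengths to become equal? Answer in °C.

T = 136.5 °C

Equal length when α₁L₁ΔT − α₂L₂ΔT = L₂ − L₁ = 4.20×10⁻³ m
α₁L₁ = 5.69632×10⁻⁵, α₂L₂ = 2.24246×10⁻⁵ → Δ(αL) = 3.45386×10⁻⁵ m/K
ΔT = 4.20×10⁻³ / 3.45386×10⁻⁵ = 121.603 K, so T = 14.9 + 121.603 = 136.503 °C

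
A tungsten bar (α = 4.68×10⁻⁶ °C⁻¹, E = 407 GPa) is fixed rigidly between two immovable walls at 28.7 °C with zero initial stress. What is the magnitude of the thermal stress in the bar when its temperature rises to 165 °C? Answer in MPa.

Fully constrained: the free strain ε = αΔT is blocked, so σ = Eε = EαΔT.
|ΔT| = 136.3 K
σ = 407×10⁹ × 4.68×10⁻⁶ × 136.3 = 2.60×10⁸ Pa

σ = 260 MPa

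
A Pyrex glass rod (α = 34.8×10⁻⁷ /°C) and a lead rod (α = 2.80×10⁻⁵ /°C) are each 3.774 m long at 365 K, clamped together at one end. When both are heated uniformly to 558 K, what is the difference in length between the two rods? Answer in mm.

ΔT = 193 K
Pyrex glass: ΔL = 34.8×10⁻⁷ × 3.774 m × 193 = 2.5348×10⁻³ m = 2.5348 mm
lead: ΔL = 2.80×10⁻⁵ × 3.774 m × 193 = 2.0395×10⁻² m = 20.395 mm
difference = 20.395 − 2.5348 = 17.8602 mm

17.9 mm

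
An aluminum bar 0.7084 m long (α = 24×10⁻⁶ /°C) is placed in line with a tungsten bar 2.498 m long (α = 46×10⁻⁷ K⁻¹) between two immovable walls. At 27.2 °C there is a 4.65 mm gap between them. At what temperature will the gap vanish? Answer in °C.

α₁L₁ = 1.70016×10⁻⁵ m/K, α₂L₂ = 1.14908×10⁻⁵ m/K → total 2.84924×10⁻⁵ m/K
ΔT = g/(α₁L₁+α₂L₂) = 4.65×10⁻³ / 2.84924×10⁻⁵ = 163.20 K
T = 27.2 + 163.20 = 190.40 °C

T = 190 °C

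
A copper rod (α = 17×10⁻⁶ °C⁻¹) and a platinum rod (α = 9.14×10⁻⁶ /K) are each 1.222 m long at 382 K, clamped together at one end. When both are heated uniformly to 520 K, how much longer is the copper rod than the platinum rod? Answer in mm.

ΔT = 138 K
copper: ΔL = 17×10⁻⁶ × 1.222 m × 138 = 2.8668×10⁻³ m = 2.8668 mm
platinum: ΔL = 9.14×10⁻⁶ × 1.222 m × 138 = 1.5413×10⁻³ m = 1.5413 mm
difference = 2.8668 − 1.5413 = 1.3255 mm

1.33 mm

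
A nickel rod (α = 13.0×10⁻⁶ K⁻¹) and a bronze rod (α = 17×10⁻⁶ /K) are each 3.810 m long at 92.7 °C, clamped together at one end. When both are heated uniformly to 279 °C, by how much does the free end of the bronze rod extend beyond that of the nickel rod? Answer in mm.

2.84 mm

ΔT = 186.3 K
nickel: ΔL = 13.0×10⁻⁶ × 3.810 m × 186.3 = 9.2274×10⁻³ m = 9.2274 mm
bronze: ΔL = 17×10⁻⁶ × 3.810 m × 186.3 = 1.2067×10⁻² m = 12.067 mm
difference = 12.067 − 9.2274 = 2.8396 mm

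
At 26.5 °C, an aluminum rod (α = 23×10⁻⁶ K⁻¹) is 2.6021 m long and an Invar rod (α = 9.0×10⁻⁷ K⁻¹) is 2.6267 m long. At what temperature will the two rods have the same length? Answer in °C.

T = 454.4 °C

Equal length when α₁L₁ΔT − α₂L₂ΔT = L₂ − L₁ = 2.46×10⁻² m
α₁L₁ = 5.98483×10⁻⁵, α₂L₂ = 2.36403×10⁻⁶ → Δ(αL) = 5.748427×10⁻⁵ m/K
ΔT = 2.46×10⁻² / 5.748427×10⁻⁵ = 427.943 K, so T = 26.5 + 427.943 = 454.443 °C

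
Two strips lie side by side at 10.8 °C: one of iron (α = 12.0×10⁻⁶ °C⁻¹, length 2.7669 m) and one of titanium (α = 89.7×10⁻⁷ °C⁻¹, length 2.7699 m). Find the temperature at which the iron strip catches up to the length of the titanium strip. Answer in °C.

T = 369.8 °C

Equal length when α₁L₁ΔT − α₂L₂ΔT = L₂ − L₁ = 3.00×10⁻³ m
α₁L₁ = 3.32028×10⁻⁵, α₂L₂ = 2.4846003×10⁻⁵ → Δ(αL) = 8.356797×10⁻⁶ m/K
ΔT = 3.00×10⁻³ / 8.356797×10⁻⁶ = 358.989 K, so T = 10.8 + 358.989 = 369.789 °C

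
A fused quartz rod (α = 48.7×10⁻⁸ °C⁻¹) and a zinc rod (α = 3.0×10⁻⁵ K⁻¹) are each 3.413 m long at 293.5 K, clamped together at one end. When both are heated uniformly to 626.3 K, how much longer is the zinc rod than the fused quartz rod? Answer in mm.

33.5 mm

ΔT = 332.8 K
fused quartz: ΔL = 48.7×10⁻⁸ × 3.413 m × 332.8 = 5.5316×10⁻⁴ m = 0.55316 mm
zinc: ΔL = 3.0×10⁻⁵ × 3.413 m × 332.8 = 3.4075×10⁻² m = 34.075 mm
difference = 34.075 − 0.55316 = 33.52184 mm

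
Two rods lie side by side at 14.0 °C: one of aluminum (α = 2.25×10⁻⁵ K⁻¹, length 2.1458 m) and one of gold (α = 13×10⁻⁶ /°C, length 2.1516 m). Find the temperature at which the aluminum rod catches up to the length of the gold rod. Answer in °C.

T = 299.6 °C

Equal length when α₁L₁ΔT − α₂L₂ΔT = L₂ − L₁ = 5.80×10⁻³ m
α₁L₁ = 4.82805×10⁻⁵, α₂L₂ = 2.79708×10⁻⁵ → Δ(αL) = 2.03097×10⁻⁵ m/K
ΔT = 5.80×10⁻³ / 2.03097×10⁻⁵ = 285.578 K, so T = 14.0 + 285.578 = 299.578 °C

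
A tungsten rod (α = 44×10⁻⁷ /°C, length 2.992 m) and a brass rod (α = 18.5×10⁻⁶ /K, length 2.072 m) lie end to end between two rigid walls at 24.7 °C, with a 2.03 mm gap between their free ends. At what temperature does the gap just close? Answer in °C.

α₁L₁ = 1.31648×10⁻⁵ m/K, α₂L₂ = 3.8332×10⁻⁵ m/K → total 5.14968×10⁻⁵ m/K
ΔT = g/(α₁L₁+α₂L₂) = 2.03×10⁻³ / 5.14968×10⁻⁵ = 39.420 K
T = 24.7 + 39.420 = 64.120 °C

T = 64.1 °C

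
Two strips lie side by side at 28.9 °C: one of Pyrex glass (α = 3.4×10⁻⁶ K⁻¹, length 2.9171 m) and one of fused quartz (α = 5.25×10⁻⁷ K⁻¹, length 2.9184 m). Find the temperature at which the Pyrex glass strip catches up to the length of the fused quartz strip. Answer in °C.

T = 183.9 °C

L₁(1 + α₁ΔT) = L₂(1 + α₂ΔT) ⇒ ΔT = (L₂ − L₁)/(α₁L₁ − α₂L₂)
L₂ − L₁ = 2.9184 − 2.9171 = 1.30×10⁻³ m
α₁L₁ − α₂L₂ = 3.4×10⁻⁶×2.9171 − 5.25×10⁻⁷×2.9184 = 8.38598×10⁻⁶ m/K
ΔT = 1.30×10⁻³ / 8.38598×10⁻⁶ = 155.021 K
T = 28.9 + 155.021 = 183.921 °C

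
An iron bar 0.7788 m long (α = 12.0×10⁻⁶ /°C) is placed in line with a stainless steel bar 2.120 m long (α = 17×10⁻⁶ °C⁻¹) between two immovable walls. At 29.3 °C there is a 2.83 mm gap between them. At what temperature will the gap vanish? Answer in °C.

T = 91.7 °C

Gap closes when ΔL₁ + ΔL₂ = 2.83 mm = 2.83×10⁻³ m
(α₁L₁ + α₂L₂)ΔT = g
α₁L₁ + α₂L₂ = 12.0×10⁻⁶×0.7788 + 17×10⁻⁶×2.120 = 4.53856×10⁻⁵ m/K
ΔT = 2.83×10⁻³ / 4.53856×10⁻⁵ = 62.355 K
T = 29.3 + 62.355 = 91.655 °C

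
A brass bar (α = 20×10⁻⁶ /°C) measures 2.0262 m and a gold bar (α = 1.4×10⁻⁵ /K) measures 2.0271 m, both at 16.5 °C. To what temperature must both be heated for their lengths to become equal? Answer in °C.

Equal length when α₁L₁ΔT − α₂L₂ΔT = L₂ − L₁ = 9.00×10⁻⁴ m
α₁L₁ = 4.0524×10⁻⁵, α₂L₂ = 2.83794×10⁻⁵ → Δ(αL) = 1.21446×10⁻⁵ m/K
ΔT = 9.00×10⁻⁴ / 1.21446×10⁻⁵ = 74.1070 K, so T = 16.5 + 74.1070 = 90.6070 °C

T = 90.61 °C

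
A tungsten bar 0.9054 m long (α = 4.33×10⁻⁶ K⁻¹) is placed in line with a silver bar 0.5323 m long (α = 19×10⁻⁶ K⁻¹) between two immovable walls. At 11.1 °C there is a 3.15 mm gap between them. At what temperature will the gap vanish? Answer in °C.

Gap closes when ΔL₁ + ΔL₂ = 3.15 mm = 3.15×10⁻³ m
(α₁L₁ + α₂L₂)ΔT = g
α₁L₁ + α₂L₂ = 4.33×10⁻⁶×0.9054 + 19×10⁻⁶×0.5323 = 1.4034082×10⁻⁵ m/K
ΔT = 3.15×10⁻³ / 1.4034082×10⁻⁵ = 224.45 K
T = 11.1 + 224.45 = 235.55 °C

T = 236 °C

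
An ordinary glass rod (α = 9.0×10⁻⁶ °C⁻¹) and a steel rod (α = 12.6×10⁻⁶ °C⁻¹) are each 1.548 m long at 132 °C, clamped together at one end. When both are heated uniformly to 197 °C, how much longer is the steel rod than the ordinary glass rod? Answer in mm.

0.362 mm

ΔT = 65 K
ordinary glass: ΔL = 9.0×10⁻⁶ × 1.548 m × 65 = 9.0558×10⁻⁴ m = 0.90558 mm
steel: ΔL = 12.6×10⁻⁶ × 1.548 m × 65 = 1.2678×10⁻³ m = 1.2678 mm
difference = 1.2678 − 0.90558 = 0.36222 mm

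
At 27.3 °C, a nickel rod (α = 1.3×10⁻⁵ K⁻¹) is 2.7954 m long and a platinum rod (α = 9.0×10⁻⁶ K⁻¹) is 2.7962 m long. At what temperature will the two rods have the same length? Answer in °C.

Equal length when α₁L₁ΔT − α₂L₂ΔT = L₂ − L₁ = 8.00×10⁻⁴ m
α₁L₁ = 3.63402×10⁻⁵, α₂L₂ = 2.51658×10⁻⁵ → Δ(αL) = 1.11744×10⁻⁵ m/K
ΔT = 8.00×10⁻⁴ / 1.11744×10⁻⁵ = 71.5922 K, so T = 27.3 + 71.5922 = 98.8922 °C

T = 98.89 °C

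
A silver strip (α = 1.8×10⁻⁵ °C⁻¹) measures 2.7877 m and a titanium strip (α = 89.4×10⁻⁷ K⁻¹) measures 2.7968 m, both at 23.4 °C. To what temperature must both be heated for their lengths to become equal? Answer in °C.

T = 384.9 °C

L₁(1 + α₁ΔT) = L₂(1 + α₂ΔT) ⇒ ΔT = (L₂ − L₁)/(α₁L₁ − α₂L₂)
L₂ − L₁ = 2.7968 − 2.7877 = 9.10×10⁻³ m
α₁L₁ − α₂L₂ = 1.8×10⁻⁵×2.7877 − 89.4×10⁻⁷×2.7968 = 2.5175208×10⁻⁵ m/K
ΔT = 9.10×10⁻³ / 2.5175208×10⁻⁵ = 361.467 K
T = 23.4 + 361.467 = 384.867 °C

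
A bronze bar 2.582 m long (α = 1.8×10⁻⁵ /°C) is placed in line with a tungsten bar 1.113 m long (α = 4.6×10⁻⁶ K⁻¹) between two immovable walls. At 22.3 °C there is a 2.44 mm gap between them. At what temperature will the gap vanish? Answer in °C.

T = 69.6 °C

α₁L₁ = 4.6476×10⁻⁵ m/K, α₂L₂ = 5.1198×10⁻⁶ m/K → total 5.15958×10⁻⁵ m/K
ΔT = g/(α₁L₁+α₂L₂) = 2.44×10⁻³ / 5.15958×10⁻⁵ = 47.291 K
T = 22.3 + 47.291 = 69.591 °C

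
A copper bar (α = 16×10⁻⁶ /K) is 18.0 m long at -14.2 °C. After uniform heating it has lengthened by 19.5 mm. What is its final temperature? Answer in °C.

T = 53.5 °C

ΔL = αL₀ΔT ⇒ ΔT = ΔL / (αL₀)
ΔT = 19.5×10⁻³ m / (16×10⁻⁶ × 18.0 m) = 67.708 K
T = -14.2 + 67.708 = 53.508 °C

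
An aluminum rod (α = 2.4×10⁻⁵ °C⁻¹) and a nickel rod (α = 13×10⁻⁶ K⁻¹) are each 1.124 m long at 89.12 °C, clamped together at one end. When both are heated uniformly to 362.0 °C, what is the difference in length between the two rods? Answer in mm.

3.37 mm

ΔT = 272.88 K
aluminum: ΔL = 2.4×10⁻⁵ × 1.124 m × 272.88 = 7.3612×10⁻³ m = 7.3612 mm
nickel: ΔL = 13×10⁻⁶ × 1.124 m × 272.88 = 3.9873×10⁻³ m = 3.9873 mm
difference = 7.3612 − 3.9873 = 3.3739 mm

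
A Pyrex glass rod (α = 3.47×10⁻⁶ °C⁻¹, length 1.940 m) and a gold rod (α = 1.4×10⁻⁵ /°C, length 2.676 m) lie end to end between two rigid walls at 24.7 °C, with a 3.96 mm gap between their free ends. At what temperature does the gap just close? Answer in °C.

T = 114 °C

α₁L₁ = 6.7318×10⁻⁶ m/K, α₂L₂ = 3.7464×10⁻⁵ m/K → total 4.41958×10⁻⁵ m/K
ΔT = g/(α₁L₁+α₂L₂) = 3.96×10⁻³ / 4.41958×10⁻⁵ = 89.60 K
T = 24.7 + 89.60 = 114.30 °C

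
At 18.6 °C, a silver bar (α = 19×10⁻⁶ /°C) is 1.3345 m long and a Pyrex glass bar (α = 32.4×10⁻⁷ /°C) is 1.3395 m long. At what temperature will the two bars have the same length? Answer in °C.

T = 256.5 °C

L₁(1 + α₁ΔT) = L₂(1 + α₂ΔT) ⇒ ΔT = (L₂ − L₁)/(α₁L₁ − α₂L₂)
L₂ − L₁ = 1.3395 − 1.3345 = 5.00×10⁻³ m
α₁L₁ − α₂L₂ = 19×10⁻⁶×1.3345 − 32.4×10⁻⁷×1.3395 = 2.101552×10⁻⁵ m/K
ΔT = 5.00×10⁻³ / 2.101552×10⁻⁵ = 237.919 K
T = 18.6 + 237.919 = 256.519 °C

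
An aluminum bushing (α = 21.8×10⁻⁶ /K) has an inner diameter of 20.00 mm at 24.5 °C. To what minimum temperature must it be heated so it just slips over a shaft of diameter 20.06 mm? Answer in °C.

Required Δd = 20.06 − 20.00 = 0.06 mm
Δd = αd₀ΔT ⇒ ΔT = Δd/(αd₀) = 0.06 / (21.8×10⁻⁶ × 20.00) = 137.61 K
T_min = 24.5 + 137.61 = 162.11 °C

T = 162 °C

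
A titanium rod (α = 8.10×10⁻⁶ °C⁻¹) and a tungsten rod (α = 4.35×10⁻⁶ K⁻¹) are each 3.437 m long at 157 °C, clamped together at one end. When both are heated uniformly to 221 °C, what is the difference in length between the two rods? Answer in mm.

ΔT = 64 K
titanium: ΔL = 8.10×10⁻⁶ × 3.437 m × 64 = 1.7817×10⁻³ m = 1.7817 mm
tungsten: ΔL = 4.35×10⁻⁶ × 3.437 m × 64 = 9.5686×10⁻⁴ m = 0.95686 mm
difference = 1.7817 − 0.95686 = 0.82484 mm

0.825 mm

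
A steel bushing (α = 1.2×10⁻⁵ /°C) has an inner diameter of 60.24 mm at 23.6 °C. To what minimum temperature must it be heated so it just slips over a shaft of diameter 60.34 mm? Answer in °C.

T = 162 °C

Required Δd = 60.34 − 60.24 = 0.10 mm
Δd = αd₀ΔT ⇒ ΔT = Δd/(αd₀) = 0.10 / (1.2×10⁻⁵ × 60.24) = 138.34 K
T_min = 23.6 + 138.34 = 161.94 °C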